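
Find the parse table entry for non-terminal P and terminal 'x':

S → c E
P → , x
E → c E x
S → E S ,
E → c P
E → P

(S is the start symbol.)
Empty (error entry)

To find M[P, 'x'], we find productions for P where 'x' is in the predict set (PREDICT(N → α) = (FIRST(α) \ {ε}) ∪ (FOLLOW(N) if α ⇒* ε)).

P → , x: PREDICT = { ',' }

M[P, 'x'] is empty (no production applies)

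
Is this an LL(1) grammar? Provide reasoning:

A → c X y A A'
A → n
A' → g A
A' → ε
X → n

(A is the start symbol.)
No. Predict set conflict for A': { 'g' }

Relevant sets:
  FOLLOW(A') = { $, 'g' }

For A:
  PREDICT(A → c X y A A') = { 'c' }
  PREDICT(A → n) = { 'n' }
For A':
  PREDICT(A' → g A) = { 'g' }
  PREDICT(A' → ε) = { $, 'g' }
X has a single production, so nothing to check there.

Conflict found: Predict set conflict for A': { 'g' }
The grammar is NOT LL(1).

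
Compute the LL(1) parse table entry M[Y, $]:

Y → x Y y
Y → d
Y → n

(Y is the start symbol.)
To find M[Y, $], we find productions for Y where $ is in the predict set (PREDICT(N → α) = (FIRST(α) \ {ε}) ∪ (FOLLOW(N) if α ⇒* ε)).

Y → x Y y: PREDICT = { 'x' }
Y → d: PREDICT = { 'd' }
Y → n: PREDICT = { 'n' }

M[Y, $] is empty (no production applies)

Answer: Empty (error entry)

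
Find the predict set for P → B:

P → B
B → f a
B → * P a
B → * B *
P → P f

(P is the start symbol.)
PREDICT(P → B) = (FIRST(RHS) \ {ε}) ∪ (FOLLOW(P) if ε ∈ FIRST(RHS), i.e. RHS ⇒* ε)
FIRST(B) = { '*', 'f' }
FIRST(B) = { '*', 'f' }
ε ∉ FIRST(B), so FOLLOW(P) is not added.
PREDICT(P → B) = { '*', 'f' }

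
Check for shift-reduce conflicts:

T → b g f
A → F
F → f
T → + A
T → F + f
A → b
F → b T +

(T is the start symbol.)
Yes — I14: [A → b .] vs [F → . b T +]

A shift-reduce conflict occurs when an LR(0) state has both:
  - a complete (reduce) item [A → α .] (dot at the end), and
  - a shift item [B → β . c γ] (dot before a terminal).

Augment with T' → T and build the canonical LR(0) collection (I0 = CLOSURE({[T' → . T]}), then GOTO on every symbol after a dot until no new states appear). It has 15 states:
  I0: { [F → . b T +], [F → . f], [T → . + A], [T → . F + f], [T → . b g f], [T' → . T] }  — shift
  I1: { [A → . F], [A → . b], [F → . b T +], [F → . f], [T → + . A] }  — shift
  I2: { [T → F . + f] }  — shift
  I3: { [T' → T .] }  — accept
  I4: { [F → . b T +], [F → . f], [F → b . T +], [T → . + A], [T → . F + f], [T → . b g f], [T → b . g f] }  — shift
  I5: { [F → f .] }  — reduce
  I6: { [F → b T . +] }  — shift
  I7: { [T → b g . f] }  — shift
  I8: { [T → b g f .] }  — reduce
  I9: { [F → b T + .] }  — reduce
  I10: { [T → F + . f] }  — shift
  I11: { [T → F + f .] }  — reduce
  I12: { [T → + A .] }  — reduce
  I13: { [A → F .] }  — reduce
  I14: { [A → b .], [F → . b T +], [F → . f], [F → b . T +], [T → . + A], [T → . F + f], [T → . b g f] }  — shift, reduce

I14 contains reduce item [A → b .] and shift items [F → . b T +], [F → . f], [T → . + A], [T → . b g f] — shift-reduce conflict.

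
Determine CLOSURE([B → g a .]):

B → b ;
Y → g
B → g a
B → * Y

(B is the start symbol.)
{ [B → g a .] }

Start with: [B → g a .]
The dot is at the end, so nothing is added.

CLOSURE = { [B → g a .] }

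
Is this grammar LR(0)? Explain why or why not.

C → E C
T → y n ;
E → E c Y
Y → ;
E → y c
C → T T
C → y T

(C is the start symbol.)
A grammar is LR(0) if no state in the canonical LR(0) collection has:
  - both a shift item (dot before a terminal) and a complete item (shift-reduce conflict), or
  - two or more complete items (reduce-reduce conflict; the accept item [C' → C .] counts as a complete item here).

Augment with C' → C and build the canonical LR(0) collection (I0 = CLOSURE({[C' → . C]}), then GOTO on every symbol after a dot until no new states appear). It has 15 states:
  I0: { [C → . E C], [C → . T T], [C → . y T], [C' → . C], [E → . E c Y], [E → . y c], [T → . y n ;] }  — shift
  I1: { [C' → C .] }  — accept
  I2: { [C → . E C], [C → . T T], [C → . y T], [C → E . C], [E → . E c Y], [E → . y c], [E → E . c Y], [T → . y n ;] }  — shift
  I3: { [C → T . T], [T → . y n ;] }  — shift
  I4: { [C → y . T], [E → y . c], [T → . y n ;], [T → y . n ;] }  — shift
  I5: { [C → y T .] }  — reduce
  I6: { [E → y c .] }  — reduce
  I7: { [T → y n . ;] }  — shift
  I8: { [T → y . n ;] }  — shift
  I9: { [T → y n ; .] }  — reduce
  I10: { [C → T T .] }  — reduce
  I11: { [C → E C .] }  — reduce
  I12: { [E → E c . Y], [Y → . ;] }  — shift
  I13: { [Y → ; .] }  — reduce
  I14: { [E → E c Y .] }  — reduce

Every state is either a pure shift/goto state or contains exactly one complete item and nothing to shift — no conflicts. The grammar is LR(0).

Answer: Yes, the grammar is LR(0)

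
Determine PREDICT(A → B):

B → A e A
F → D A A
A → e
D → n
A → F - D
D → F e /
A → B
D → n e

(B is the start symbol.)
PREDICT(A → B) = (FIRST(RHS) \ {ε}) ∪ (FOLLOW(A) if ε ∈ FIRST(RHS), i.e. RHS ⇒* ε)
FIRST(B) = { 'e', 'n' }
FIRST(B) = { 'e', 'n' }
ε ∉ FIRST(B), so FOLLOW(A) is not added.
PREDICT(A → B) = { 'e', 'n' }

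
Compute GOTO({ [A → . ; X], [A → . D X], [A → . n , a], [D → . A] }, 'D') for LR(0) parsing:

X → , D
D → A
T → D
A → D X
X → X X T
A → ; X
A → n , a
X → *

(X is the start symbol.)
GOTO(I, 'D') = CLOSURE({ [A → αX.β] : [A → α.Xβ] ∈ I, X = 'D' })

Items with dot before 'D', with the dot advanced:
  [A → . D X] → [A → D . X]
Closure of the advanced items:
  [A → D . X] has the dot before X: add [X → . , D], [X → . X X T], [X → . *]

GOTO = { [A → D . X], [X → . *], [X → . , D], [X → . X X T] }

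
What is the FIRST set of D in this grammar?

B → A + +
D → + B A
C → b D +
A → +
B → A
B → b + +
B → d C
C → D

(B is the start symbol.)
To compute FIRST(D), examine every production with D on the left-hand side, reading each right-hand side left to right until a non-nullable symbol is reached.

From D → + B A:
  - '+' is a terminal: add '+' and stop

Collecting: FIRST(D) = { '+' }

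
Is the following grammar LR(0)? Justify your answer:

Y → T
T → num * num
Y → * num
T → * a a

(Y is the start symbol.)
Augment with Y' → Y and build the canonical LR(0) collection (I0 = CLOSURE({[Y' → . Y]}), then GOTO on every symbol after a dot until no new states appear). It has 10 states:
  I0: { [T → . * a a], [T → . num * num], [Y → . * num], [Y → . T], [Y' → . Y] }  — shift
  I1: { [T → * . a a], [Y → * . num] }  — shift
  I2: { [Y → T .] }  — reduce
  I3: { [Y' → Y .] }  — accept
  I4: { [T → num . * num] }  — shift
  I5: { [T → num * . num] }  — shift
  I6: { [T → num * num .] }  — reduce
  I7: { [T → * a . a] }  — shift
  I8: { [Y → * num .] }  — reduce
  I9: { [T → * a a .] }  — reduce

Every state is either a pure shift/goto state or contains exactly one complete item and nothing to shift — no conflicts. The grammar is LR(0).

Answer: Yes, the grammar is LR(0)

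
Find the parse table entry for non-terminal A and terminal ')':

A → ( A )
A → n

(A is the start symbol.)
Empty (error entry)

To find M[A, ')'], we find productions for A where ')' is in the predict set (PREDICT(N → α) = (FIRST(α) \ {ε}) ∪ (FOLLOW(N) if α ⇒* ε)).

A → ( A ): PREDICT = { '(' }
A → n: PREDICT = { 'n' }

M[A, ')'] is empty (no production applies)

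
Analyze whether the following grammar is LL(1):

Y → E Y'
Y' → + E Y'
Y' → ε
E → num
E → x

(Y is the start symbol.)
Relevant sets:
  FOLLOW(Y') = { $ }

For Y':
  PREDICT(Y' → '+' E Y') = { '+' }
  PREDICT(Y' → ε) = { $ }
For E:
  PREDICT(E → num) = { 'num' }
  PREDICT(E → x) = { 'x' }
Y has a single production, so nothing to check there.

All predict sets are disjoint. The grammar IS LL(1).

Answer: Yes, the grammar is LL(1).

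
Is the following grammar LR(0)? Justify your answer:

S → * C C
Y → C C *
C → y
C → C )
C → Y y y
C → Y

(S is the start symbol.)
Augment with S' → S and build the canonical LR(0) collection (I0 = CLOSURE({[S' → . S]}), then GOTO on every symbol after a dot until no new states appear). It has 12 states:
  I0: { [S → . * C C], [S' → . S] }  — shift
  I1: { [C → . C )], [C → . Y y y], [C → . Y], [C → . y], [S → * . C C], [Y → . C C *] }  — shift
  I2: { [S' → S .] }  — accept
  I3: { [C → . C )], [C → . Y y y], [C → . Y], [C → . y], [C → C . )], [S → * C . C], [Y → . C C *], [Y → C . C *] }  — shift
  I4: { [C → Y . y y], [C → Y .] }  — shift, reduce
  I5: { [C → y .] }  — reduce
  I6: { [C → Y y . y] }  — shift
  I7: { [C → Y y y .] }  — reduce
  I8: { [C → C ) .] }  — reduce
  I9: { [C → . C )], [C → . Y y y], [C → . Y], [C → . y], [C → C . )], [S → * C C .], [Y → . C C *], [Y → C . C *], [Y → C C . *] }  — shift, reduce
  I10: { [Y → C C * .] }  — reduce
  I11: { [C → . C )], [C → . Y y y], [C → . Y], [C → . y], [C → C . )], [Y → . C C *], [Y → C . C *], [Y → C C . *] }  — shift

Conflict in state I4:
  Shift-reduce conflict between [C → Y .] and [C → Y . y y]
So the grammar is NOT LR(0).

Answer: No. Shift-reduce conflict between [C → Y .] and [C → Y . y y]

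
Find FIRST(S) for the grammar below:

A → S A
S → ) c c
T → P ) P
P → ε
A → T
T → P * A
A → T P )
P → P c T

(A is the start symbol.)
{ ')' }

From S → ) c c:
  - ')' is a terminal: add ')' and stop

Collecting: FIRST(S) = { ')' }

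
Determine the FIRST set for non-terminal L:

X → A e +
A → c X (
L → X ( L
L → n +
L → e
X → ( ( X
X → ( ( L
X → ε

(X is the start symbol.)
To compute FIRST(L), examine every production with L on the left-hand side, reading each right-hand side left to right until a non-nullable symbol is reached.

FIRST sets of the other non-terminals involved (by the same procedure, iterated to a fixed point):
  FIRST(X) = { '(', 'c', ε }

From L → X ( L:
  - X is a non-terminal: add FIRST(X) \ {ε} = { '(', 'c' }
    X is nullable, so continue to the next symbol
  - '(' is a terminal: add '(' and stop
From L → n +:
  - n is a terminal: add 'n' and stop
From L → e:
  - e is a terminal: add 'e' and stop

Collecting: FIRST(L) = { '(', 'c', 'e', 'n' }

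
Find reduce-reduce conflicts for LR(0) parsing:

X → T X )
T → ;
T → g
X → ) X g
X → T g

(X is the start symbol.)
A reduce-reduce conflict occurs when an LR(0) state has two complete items [A → α .] and [B → β .] — both call for a reduction, and with no lookahead the parser cannot choose between them.

Augment with X' → X and build the canonical LR(0) collection (I0 = CLOSURE({[X' → . X]}), then GOTO on every symbol after a dot until no new states appear). It has 11 states:
  I0: { [T → . ;], [T → . g], [X → . ) X g], [X → . T X )], [X → . T g], [X' → . X] }  — shift
  I1: { [T → . ;], [T → . g], [X → ) . X g], [X → . ) X g], [X → . T X )], [X → . T g] }  — shift
  I2: { [T → ; .] }  — reduce
  I3: { [T → . ;], [T → . g], [X → . ) X g], [X → . T X )], [X → . T g], [X → T . X )], [X → T . g] }  — shift
  I4: { [X' → X .] }  — accept
  I5: { [T → g .] }  — reduce
  I6: { [X → T X . )] }  — shift
  I7: { [T → g .], [X → T g .] }  — 2 reduces
  I8: { [X → T X ) .] }  — reduce
  I9: { [X → ) X . g] }  — shift
  I10: { [X → ) X g .] }  — reduce

I7 contains complete items [T → g .], [X → T g .] — reduce-reduce conflict.

Answer: Yes — I7: [T → g .] vs [X → T g .]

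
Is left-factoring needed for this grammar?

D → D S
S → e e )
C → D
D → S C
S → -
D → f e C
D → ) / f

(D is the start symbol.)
No, left-factoring is not needed

Left-factoring is needed when two productions for the same non-terminal
share a common prefix on the right-hand side.

Productions for D:
  D → D S
  D → S C
  D → f e C
  D → ) / f
Productions for S:
  S → e e )
  S → -

No common prefixes found.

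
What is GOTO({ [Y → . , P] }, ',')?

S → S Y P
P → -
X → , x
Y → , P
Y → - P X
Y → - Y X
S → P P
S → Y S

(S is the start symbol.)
{ [P → . -], [Y → , . P] }

GOTO(I, ',') = CLOSURE({ [A → αX.β] : [A → α.Xβ] ∈ I, X = ',' })

Items with dot before ',', with the dot advanced:
  [Y → . , P] → [Y → , . P]
Closure of the advanced items:
  [Y → , . P] has the dot before P: add [P → . -]

GOTO = { [P → . -], [Y → , . P] }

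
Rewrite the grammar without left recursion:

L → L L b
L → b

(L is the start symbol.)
L → b L'
L' → L b L'
L' → ε

L is directly left-recursive. The standard transformation for
  A → A α₁ | ... | A α_m | β₁ | ... | β_n
is
  A  → β₁ A' | ... | β_n A'
  A' → α₁ A' | ... | α_m A' | ε

L → b becomes L → b L'
L → L L b becomes L' → L b L'
Add L' → ε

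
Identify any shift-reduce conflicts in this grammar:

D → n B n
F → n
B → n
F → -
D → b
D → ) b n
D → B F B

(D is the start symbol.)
Yes — I5: [B → n .] vs [B → . n]

A shift-reduce conflict occurs when an LR(0) state has both:
  - a complete (reduce) item [A → α .] (dot at the end), and
  - a shift item [B → β . c γ] (dot before a terminal).

Augment with D' → D and build the canonical LR(0) collection (I0 = CLOSURE({[D' → . D]}), then GOTO on every symbol after a dot until no new states appear). It has 15 states:
  I0: { [B → . n], [D → . ) b n], [D → . B F B], [D → . b], [D → . n B n], [D' → . D] }  — shift
  I1: { [D → ) . b n] }  — shift
  I2: { [D → B . F B], [F → . -], [F → . n] }  — shift
  I3: { [D' → D .] }  — accept
  I4: { [D → b .] }  — reduce
  I5: { [B → . n], [B → n .], [D → n . B n] }  — shift, reduce
  I6: { [D → n B . n] }  — shift
  I7: { [B → n .] }  — reduce
  I8: { [D → n B n .] }  — reduce
  I9: { [F → - .] }  — reduce
  I10: { [B → . n], [D → B F . B] }  — shift
  I11: { [F → n .] }  — reduce
  I12: { [D → B F B .] }  — reduce
  I13: { [D → ) b . n] }  — shift
  I14: { [D → ) b n .] }  — reduce

I5 contains reduce item [B → n .] and shift item [B → . n] — shift-reduce conflict.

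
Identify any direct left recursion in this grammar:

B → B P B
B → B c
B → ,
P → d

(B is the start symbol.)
Yes, B is left-recursive

B → B P B: LEFT RECURSIVE (starts with B)
B → B c: LEFT RECURSIVE (starts with B)
B → ,: starts with ','
P → d: starts with d

The grammar has direct left recursion on: B.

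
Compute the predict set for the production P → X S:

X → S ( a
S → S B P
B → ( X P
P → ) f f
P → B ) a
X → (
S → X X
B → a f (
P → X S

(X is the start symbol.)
{ '(' }

PREDICT(P → X S) = (FIRST(RHS) \ {ε}) ∪ (FOLLOW(P) if ε ∈ FIRST(RHS), i.e. RHS ⇒* ε)
FIRST(X) = { '(' }
FIRST(X S) = { '(' }
ε ∉ FIRST(X S), so FOLLOW(P) is not added.
PREDICT(P → X S) = { '(' }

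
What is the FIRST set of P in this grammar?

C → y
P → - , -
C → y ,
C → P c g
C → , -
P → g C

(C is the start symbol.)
From P → - , -:
  - '-' is a terminal: add '-' and stop
From P → g C:
  - g is a terminal: add 'g' and stop

Collecting: FIRST(P) = { '-', 'g' }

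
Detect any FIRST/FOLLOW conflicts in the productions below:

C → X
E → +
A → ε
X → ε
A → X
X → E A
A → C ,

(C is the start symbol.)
Yes. A → C ',' with FOLLOW(A) on { ',' }

A FIRST/FOLLOW conflict occurs when a non-terminal N has a nullable alternative N → β (β ⇒* ε) and another alternative N → α with FIRST(α) ∩ FOLLOW(N) ≠ ∅: on such a lookahead the parser cannot decide between expanding α and letting N vanish via β.

Nullable non-terminals: A, C, X.
FIRST sets used below: FIRST(X) = { '+', ε }, FIRST(C) = { '+', ε }, FIRST(E) = { '+' }

A: nullable alternative(s) A → ε, A → X; FOLLOW(A) = { $, ',' }
  A → ε: FIRST \ {ε} = { } — disjoint from FOLLOW(A)
  A → X: FIRST \ {ε} = { '+' } — disjoint from FOLLOW(A)
  A → C ,: FIRST \ {ε} = { '+', ',' } — overlaps FOLLOW(A) on { ',' }: CONFLICT
C has a nullable alternative but only one production, so nothing to check.

X: nullable alternative(s) X → ε; FOLLOW(X) = { $, ',' }
  X → ε: FIRST \ {ε} = { } — this is the only nullable alternative, skip
  X → E A: FIRST \ {ε} = { '+' } — disjoint from FOLLOW(X)

E has no nullable alternative, so no FIRST/FOLLOW check is needed there.

So the grammar has 1 FIRST/FOLLOW conflict (marked CONFLICT above).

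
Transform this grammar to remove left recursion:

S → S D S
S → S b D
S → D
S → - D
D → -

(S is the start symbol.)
S → D S'
S → - D S'
S' → D S S'
S' → b D S'
S' → ε
D → -

S is directly left-recursive. The standard transformation for
  A → A α₁ | ... | A α_m | β₁ | ... | β_n
is
  A  → β₁ A' | ... | β_n A'
  A' → α₁ A' | ... | α_m A' | ε

S → D becomes S → D S'
S → - D becomes S → - D S'
S → S D S becomes S' → D S S'
S → S b D becomes S' → b D S'
Add S' → ε

Productions for other non-terminals are unchanged:
  D → -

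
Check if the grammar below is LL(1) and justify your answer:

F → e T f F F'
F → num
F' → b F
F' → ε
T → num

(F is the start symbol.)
No. Predict set conflict for F': { 'b' }

A grammar is LL(1) if for each non-terminal N with multiple productions, the predict sets of those productions are pairwise disjoint, where PREDICT(N → α) = (FIRST(α) \ {ε}) ∪ (FOLLOW(N) if α ⇒* ε).

Relevant sets:
  FOLLOW(F') = { $, 'b' }

For F:
  PREDICT(F → e T f F F') = { 'e' }
  PREDICT(F → num) = { 'num' }
For F':
  PREDICT(F' → b F) = { 'b' }
  PREDICT(F' → ε) = { $, 'b' }
T has a single production, so nothing to check there.

Conflict found: Predict set conflict for F': { 'b' }
The grammar is NOT LL(1).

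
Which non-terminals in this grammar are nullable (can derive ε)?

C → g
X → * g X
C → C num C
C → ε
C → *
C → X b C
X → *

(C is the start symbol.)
A non-terminal is nullable if it can derive ε (the empty string): either it has an ε-production, or it has a production whose right-hand side consists entirely of nullable non-terminals.

ε-productions: C → ε
So C is immediately nullable.
No further non-terminal can be added: every production for the remaining non-terminals contains a terminal or a non-nullable non-terminal.
Nullable = { 'C' }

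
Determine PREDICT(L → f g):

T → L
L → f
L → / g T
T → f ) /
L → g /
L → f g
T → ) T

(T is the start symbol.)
{ 'f' }

PREDICT(L → f g) = (FIRST(RHS) \ {ε}) ∪ (FOLLOW(L) if ε ∈ FIRST(RHS), i.e. RHS ⇒* ε)
FIRST(f g) = { 'f' }
ε ∉ FIRST(f g), so FOLLOW(L) is not added.
PREDICT(L → f g) = { 'f' }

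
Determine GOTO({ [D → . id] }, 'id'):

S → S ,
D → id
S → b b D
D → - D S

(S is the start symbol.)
{ [D → id .] }

GOTO(I, 'id') = CLOSURE({ [A → αX.β] : [A → α.Xβ] ∈ I, X = 'id' })

Items with dot before 'id', with the dot advanced:
  [D → . id] → [D → id .]
Closure adds nothing (no advanced item has the dot before a non-terminal).

GOTO = { [D → id .] }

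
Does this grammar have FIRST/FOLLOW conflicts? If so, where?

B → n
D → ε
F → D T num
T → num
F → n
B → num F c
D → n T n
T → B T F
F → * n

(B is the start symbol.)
A FIRST/FOLLOW conflict occurs when a non-terminal N has a nullable alternative N → β (β ⇒* ε) and another alternative N → α with FIRST(α) ∩ FOLLOW(N) ≠ ∅: on such a lookahead the parser cannot decide between expanding α and letting N vanish via β.

Nullable non-terminals: D.

D: nullable alternative(s) D → ε; FOLLOW(D) = { 'n', 'num' }
  D → ε: FIRST \ {ε} = { } — this is the only nullable alternative, skip
  D → n T n: FIRST \ {ε} = { 'n' } — overlaps FOLLOW(D) on { 'n' }: CONFLICT

B, F, T have no nullable alternative, so no FIRST/FOLLOW check is needed there.

So the grammar has 1 FIRST/FOLLOW conflict (marked CONFLICT above).

Answer: Yes. D → n T n with FOLLOW(D) on { 'n' }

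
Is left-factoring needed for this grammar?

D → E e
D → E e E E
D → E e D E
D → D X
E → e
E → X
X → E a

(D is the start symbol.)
Yes, D has productions with common prefix 'E e'

Left-factoring is needed when two productions for the same non-terminal
share a common prefix on the right-hand side.

Productions for D:
  D → E e
  D → E e E E
  D → E e D E
  D → D X
Productions for E:
  E → e
  E → X

Found common prefix 'E e' in productions for D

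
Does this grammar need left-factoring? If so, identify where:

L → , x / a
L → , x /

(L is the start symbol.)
Yes, L has productions with common prefix ', x /'

Left-factoring is needed when two productions for the same non-terminal
share a common prefix on the right-hand side.

Productions for L:
  L → , x / a
  L → , x /

Found common prefix ', x /' in productions for L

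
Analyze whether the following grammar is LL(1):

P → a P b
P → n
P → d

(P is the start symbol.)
Yes, the grammar is LL(1).

For P:
  PREDICT(P → a P b) = { 'a' }
  PREDICT(P → n) = { 'n' }
  PREDICT(P → d) = { 'd' }

All predict sets are disjoint. The grammar IS LL(1).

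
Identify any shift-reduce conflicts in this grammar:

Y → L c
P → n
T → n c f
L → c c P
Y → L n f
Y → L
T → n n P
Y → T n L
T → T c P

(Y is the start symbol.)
A shift-reduce conflict occurs when an LR(0) state has both:
  - a complete (reduce) item [A → α .] (dot at the end), and
  - a shift item [B → β . c γ] (dot before a terminal).

Augment with Y' → Y and build the canonical LR(0) collection (I0 = CLOSURE({[Y' → . Y]}), then GOTO on every symbol after a dot until no new states appear). It has 20 states:
  I0: { [L → . c c P], [T → . T c P], [T → . n c f], [T → . n n P], [Y → . L c], [Y → . L n f], [Y → . L], [Y → . T n L], [Y' → . Y] }  — shift
  I1: { [Y → L . c], [Y → L . n f], [Y → L .] }  — shift, reduce
  I2: { [T → T . c P], [Y → T . n L] }  — shift
  I3: { [Y' → Y .] }  — accept
  I4: { [L → c . c P] }  — shift
  I5: { [T → n . c f], [T → n . n P] }  — shift
  I6: { [T → n c . f] }  — shift
  I7: { [P → . n], [T → n n . P] }  — shift
  I8: { [T → n n P .] }  — reduce
  I9: { [P → n .] }  — reduce
  I10: { [T → n c f .] }  — reduce
  I11: { [L → c c . P], [P → . n] }  — shift
  I12: { [L → c c P .] }  — reduce
  I13: { [P → . n], [T → T c . P] }  — shift
  I14: { [L → . c c P], [Y → T n . L] }  — shift
  I15: { [Y → T n L .] }  — reduce
  I16: { [T → T c P .] }  — reduce
  I17: { [Y → L c .] }  — reduce
  I18: { [Y → L n . f] }  — shift
  I19: { [Y → L n f .] }  — reduce

I1 contains reduce item [Y → L .] and shift items [Y → L . c], [Y → L . n f] — shift-reduce conflict.

Answer: Yes — I1: [Y → L .] vs [Y → L . c]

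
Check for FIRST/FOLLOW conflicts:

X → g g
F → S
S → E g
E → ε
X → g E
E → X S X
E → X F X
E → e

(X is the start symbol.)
Yes. E → X S X with FOLLOW(E) on { 'g' }; E → X F X with FOLLOW(E) on { 'g' }; E → e with FOLLOW(E) on { 'e' }

A FIRST/FOLLOW conflict occurs when a non-terminal N has a nullable alternative N → β (β ⇒* ε) and another alternative N → α with FIRST(α) ∩ FOLLOW(N) ≠ ∅: on such a lookahead the parser cannot decide between expanding α and letting N vanish via β.

Nullable non-terminals: E.
FIRST sets used below: FIRST(X) = { 'g' }

E: nullable alternative(s) E → ε; FOLLOW(E) = { $, 'e', 'g' }
  E → ε: FIRST \ {ε} = { } — this is the only nullable alternative, skip
  E → X S X: FIRST \ {ε} = { 'g' } — overlaps FOLLOW(E) on { 'g' }: CONFLICT
  E → X F X: FIRST \ {ε} = { 'g' } — overlaps FOLLOW(E) on { 'g' }: CONFLICT
  E → e: FIRST \ {ε} = { 'e' } — overlaps FOLLOW(E) on { 'e' }: CONFLICT

F, S, X have no nullable alternative, so no FIRST/FOLLOW check is needed there.

So the grammar has 3 FIRST/FOLLOW conflicts (marked CONFLICT above).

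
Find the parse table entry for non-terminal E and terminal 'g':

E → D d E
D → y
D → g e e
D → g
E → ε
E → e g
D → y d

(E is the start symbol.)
E → D d E

To find M[E, 'g'], we find productions for E where 'g' is in the predict set (PREDICT(N → α) = (FIRST(α) \ {ε}) ∪ (FOLLOW(N) if α ⇒* ε)).

Relevant sets:
  FIRST(D) = { 'g', 'y' }
  FOLLOW(E) = { $ }

E → D d E: PREDICT = { 'g', 'y' }
  'g' is in predict set, so this production goes in M[E, 'g']
E → ε: PREDICT = { $ }
E → e g: PREDICT = { 'e' }

M[E, 'g'] = E → D d E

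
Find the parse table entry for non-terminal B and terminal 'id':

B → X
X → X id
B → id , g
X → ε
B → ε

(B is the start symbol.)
B → X, B → id , g

To find M[B, 'id'], we find productions for B where 'id' is in the predict set (PREDICT(N → α) = (FIRST(α) \ {ε}) ∪ (FOLLOW(N) if α ⇒* ε)).

Relevant sets:
  FIRST(X) = { 'id', ε }
  FOLLOW(B) = { $ }

B → X: PREDICT = { $, 'id' }
  'id' is in predict set, so this production goes in M[B, 'id']
B → id , g: PREDICT = { 'id' }
  'id' is in predict set, so this production goes in M[B, 'id']
B → ε: PREDICT = { $ }

M[B, 'id'] = B → X, B → id , g  (a multiply-defined cell — the grammar is not LL(1))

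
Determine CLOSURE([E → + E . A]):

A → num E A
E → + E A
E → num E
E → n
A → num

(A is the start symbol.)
{ [A → . num E A], [A → . num], [E → + E . A] }

Start with: [E → + E . A]
  [E → + E . A] has the dot before A: add [A → . num E A], [A → . num]
No further items can be added.

CLOSURE = { [A → . num E A], [A → . num], [E → + E . A] }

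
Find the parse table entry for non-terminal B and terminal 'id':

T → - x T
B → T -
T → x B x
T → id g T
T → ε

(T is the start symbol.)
To find M[B, 'id'], we find productions for B where 'id' is in the predict set (PREDICT(N → α) = (FIRST(α) \ {ε}) ∪ (FOLLOW(N) if α ⇒* ε)).

Relevant sets:
  FIRST(T) = { '-', 'id', 'x', ε }

B → T -: PREDICT = { '-', 'id', 'x' }
  'id' is in predict set, so this production goes in M[B, 'id']

M[B, 'id'] = B → T -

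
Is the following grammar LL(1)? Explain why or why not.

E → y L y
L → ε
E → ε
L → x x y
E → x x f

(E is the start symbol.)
A grammar is LL(1) if for each non-terminal N with multiple productions, the predict sets of those productions are pairwise disjoint, where PREDICT(N → α) = (FIRST(α) \ {ε}) ∪ (FOLLOW(N) if α ⇒* ε).

Relevant sets:
  FOLLOW(E) = { $ }
  FOLLOW(L) = { 'y' }

For E:
  PREDICT(E → y L y) = { 'y' }
  PREDICT(E → ε) = { $ }
  PREDICT(E → x x f) = { 'x' }
For L:
  PREDICT(L → ε) = { 'y' }
  PREDICT(L → x x y) = { 'x' }

All predict sets are disjoint. The grammar IS LL(1).

Answer: Yes, the grammar is LL(1).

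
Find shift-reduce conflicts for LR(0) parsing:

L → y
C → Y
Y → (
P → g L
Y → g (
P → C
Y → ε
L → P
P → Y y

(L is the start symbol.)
A shift-reduce conflict occurs when an LR(0) state has both:
  - a complete (reduce) item [A → α .] (dot at the end), and
  - a shift item [B → β . c γ] (dot before a terminal).

Augment with L' → L and build the canonical LR(0) collection (I0 = CLOSURE({[L' → . L]}), then GOTO on every symbol after a dot until no new states appear). It has 11 states:
  I0: { [C → . Y], [L → . P], [L → . y], [L' → . L], [P → . C], [P → . Y y], [P → . g L], [Y → . (], [Y → . g (], [Y → .] }  — shift, reduce
  I1: { [Y → ( .] }  — reduce
  I2: { [P → C .] }  — reduce
  I3: { [L' → L .] }  — accept
  I4: { [L → P .] }  — reduce
  I5: { [C → Y .], [P → Y . y] }  — shift, reduce
  I6: { [C → . Y], [L → . P], [L → . y], [P → . C], [P → . Y y], [P → . g L], [P → g . L], [Y → . (], [Y → . g (], [Y → .], [Y → g . (] }  — shift, reduce
  I7: { [L → y .] }  — reduce
  I8: { [Y → ( .], [Y → g ( .] }  — 2 reduces
  I9: { [P → g L .] }  — reduce
  I10: { [P → Y y .] }  — reduce

I0 contains reduce item [Y → .] and shift items [L → . y], [P → . g L], [Y → . (], [Y → . g (] — shift-reduce conflict.
I5 contains reduce item [C → Y .] and shift item [P → Y . y] — shift-reduce conflict.
I6 contains reduce item [Y → .] and shift items [L → . y], [P → . g L], [Y → . (], [Y → . g (], [Y → g . (] — shift-reduce conflict.

Answer: Yes — I0: [Y → .] vs [L → . y]; I5: [C → Y .] vs [P → Y . y]; I6: [Y → .] vs [L → . y]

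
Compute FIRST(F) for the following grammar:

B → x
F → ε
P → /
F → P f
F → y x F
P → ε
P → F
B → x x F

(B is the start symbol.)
FIRST sets of the other non-terminals involved (by the same procedure, iterated to a fixed point):
  FIRST(P) = { '/', 'f', 'y', ε }

From F → ε:
  - ε-production, so ε ∈ FIRST(F)
From F → P f:
  - P is a non-terminal: add FIRST(P) \ {ε} = { '/', 'f', 'y' }
    P is nullable, so continue to the next symbol
  - f is a terminal: add 'f' and stop
From F → y x F:
  - y is a terminal: add 'y' and stop

Collecting: FIRST(F) = { '/', 'f', 'y', ε }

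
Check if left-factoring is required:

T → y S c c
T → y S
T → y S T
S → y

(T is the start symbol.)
Left-factoring is needed when two productions for the same non-terminal
share a common prefix on the right-hand side.

Productions for T:
  T → y S c c
  T → y S
  T → y S T

Found common prefix 'y S' in productions for T

Answer: Yes, T has productions with common prefix 'y S'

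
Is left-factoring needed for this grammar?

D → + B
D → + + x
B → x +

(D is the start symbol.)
Left-factoring is needed when two productions for the same non-terminal
share a common prefix on the right-hand side.

Productions for D:
  D → + B
  D → + + x

Found common prefix '+' in productions for D

Answer: Yes, D has productions with common prefix '+'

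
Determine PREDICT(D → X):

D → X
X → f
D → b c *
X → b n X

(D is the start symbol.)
{ 'b', 'f' }

PREDICT(D → X) = (FIRST(RHS) \ {ε}) ∪ (FOLLOW(D) if ε ∈ FIRST(RHS), i.e. RHS ⇒* ε)
FIRST(X) = { 'b', 'f' }
FIRST(X) = { 'b', 'f' }
ε ∉ FIRST(X), so FOLLOW(D) is not added.
PREDICT(D → X) = { 'b', 'f' }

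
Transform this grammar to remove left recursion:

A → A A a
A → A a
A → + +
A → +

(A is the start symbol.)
A is directly left-recursive. The standard transformation for
  A → A α₁ | ... | A α_m | β₁ | ... | β_n
is
  A  → β₁ A' | ... | β_n A'
  A' → α₁ A' | ... | α_m A' | ε

A → + + becomes A → + + A'
A → + becomes A → + A'
A → A A a becomes A' → A a A'
A → A a becomes A' → a A'
Add A' → ε

Resulting grammar:
A → + + A'
A → + A'
A' → A a A'
A' → a A'
A' → ε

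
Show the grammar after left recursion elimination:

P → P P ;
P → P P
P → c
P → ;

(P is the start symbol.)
P → c P'
P → ; P'
P' → P ; P'
P' → P P'
P' → ε

P is directly left-recursive. The standard transformation for
  A → A α₁ | ... | A α_m | β₁ | ... | β_n
is
  A  → β₁ A' | ... | β_n A'
  A' → α₁ A' | ... | α_m A' | ε

P → c becomes P → c P'
P → ; becomes P → ; P'
P → P P ; becomes P' → P ; P'
P → P P becomes P' → P P'
Add P' → ε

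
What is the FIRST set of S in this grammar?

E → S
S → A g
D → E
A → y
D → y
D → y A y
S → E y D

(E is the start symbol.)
{ 'y' }

To compute FIRST(S), examine every production with S on the left-hand side, reading each right-hand side left to right until a non-nullable symbol is reached.

FIRST sets of the other non-terminals involved (by the same procedure, iterated to a fixed point):
  FIRST(A) = { 'y' }
  FIRST(E) = { 'y' }

From S → A g:
  - A is a non-terminal: add FIRST(A) \ {ε} = { 'y' }
    A is not nullable, so stop
From S → E y D:
  - E is a non-terminal: add FIRST(E) \ {ε} = { 'y' }
    E is not nullable, so stop

Collecting: FIRST(S) = { 'y' }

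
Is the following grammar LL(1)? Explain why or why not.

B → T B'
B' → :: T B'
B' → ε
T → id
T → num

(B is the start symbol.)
A grammar is LL(1) if for each non-terminal N with multiple productions, the predict sets of those productions are pairwise disjoint, where PREDICT(N → α) = (FIRST(α) \ {ε}) ∪ (FOLLOW(N) if α ⇒* ε).

Relevant sets:
  FOLLOW(B') = { $ }

For B':
  PREDICT(B' → :: T B') = { '::' }
  PREDICT(B' → ε) = { $ }
For T:
  PREDICT(T → id) = { 'id' }
  PREDICT(T → num) = { 'num' }
B has a single production, so nothing to check there.

All predict sets are disjoint. The grammar IS LL(1).

Answer: Yes, the grammar is LL(1).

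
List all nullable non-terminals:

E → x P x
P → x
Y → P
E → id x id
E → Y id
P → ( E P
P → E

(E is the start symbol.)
There are no ε-productions, so no non-terminal can derive ε.
No non-terminals are nullable.

Answer: None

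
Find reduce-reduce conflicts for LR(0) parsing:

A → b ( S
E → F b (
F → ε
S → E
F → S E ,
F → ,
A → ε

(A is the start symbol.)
A reduce-reduce conflict occurs when an LR(0) state has two complete items [A → α .] and [B → β .] — both call for a reduction, and with no lookahead the parser cannot choose between them.

Augment with A' → A and build the canonical LR(0) collection (I0 = CLOSURE({[A' → . A]}), then GOTO on every symbol after a dot until no new states appear). It has 13 states:
  I0: { [A → . b ( S], [A → .], [A' → . A] }  — shift, reduce
  I1: { [A' → A .] }  — accept
  I2: { [A → b . ( S] }  — shift
  I3: { [A → b ( . S], [E → . F b (], [F → . ,], [F → . S E ,], [F → .], [S → . E] }  — shift, reduce
  I4: { [F → , .] }  — reduce
  I5: { [S → E .] }  — reduce
  I6: { [E → F . b (] }  — shift
  I7: { [A → b ( S .], [E → . F b (], [F → . ,], [F → . S E ,], [F → .], [F → S . E ,], [S → . E] }  — shift, 2 reduces
  I8: { [F → S E . ,], [S → E .] }  — shift, reduce
  I9: { [E → . F b (], [F → . ,], [F → . S E ,], [F → .], [F → S . E ,], [S → . E] }  — shift, reduce
  I10: { [F → S E , .] }  — reduce
  I11: { [E → F b . (] }  — shift
  I12: { [E → F b ( .] }  — reduce

I7 contains complete items [A → b ( S .], [F → .] — reduce-reduce conflict.

Answer: Yes — I7: [A → b ( S .] vs [F → .]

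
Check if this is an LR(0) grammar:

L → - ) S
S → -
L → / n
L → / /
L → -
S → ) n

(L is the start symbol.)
No. Shift-reduce conflict between [L → - .] and [L → - . ) S]

Augment with L' → L and build the canonical LR(0) collection (I0 = CLOSURE({[L' → . L]}), then GOTO on every symbol after a dot until no new states appear). It has 11 states:
  I0: { [L → . - ) S], [L → . -], [L → . / /], [L → . / n], [L' → . L] }  — shift
  I1: { [L → - . ) S], [L → - .] }  — shift, reduce
  I2: { [L → / . /], [L → / . n] }  — shift
  I3: { [L' → L .] }  — accept
  I4: { [L → / / .] }  — reduce
  I5: { [L → / n .] }  — reduce
  I6: { [L → - ) . S], [S → . ) n], [S → . -] }  — shift
  I7: { [S → ) . n] }  — shift
  I8: { [S → - .] }  — reduce
  I9: { [L → - ) S .] }  — reduce
  I10: { [S → ) n .] }  — reduce

Conflict in state I1:
  Shift-reduce conflict between [L → - .] and [L → - . ) S]
So the grammar is NOT LR(0).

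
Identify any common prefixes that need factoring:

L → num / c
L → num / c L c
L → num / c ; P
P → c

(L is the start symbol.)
Left-factoring is needed when two productions for the same non-terminal
share a common prefix on the right-hand side.

Productions for L:
  L → num / c
  L → num / c L c
  L → num / c ; P

Found common prefix 'num / c' in productions for L

Answer: Yes, L has productions with common prefix 'num / c'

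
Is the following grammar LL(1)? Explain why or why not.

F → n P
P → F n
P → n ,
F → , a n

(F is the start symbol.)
No. Predict set conflict for P: { 'n' }

A grammar is LL(1) if for each non-terminal N with multiple productions, the predict sets of those productions are pairwise disjoint, where PREDICT(N → α) = (FIRST(α) \ {ε}) ∪ (FOLLOW(N) if α ⇒* ε).

Relevant sets:
  FIRST(F) = { ',', 'n' }

For F:
  PREDICT(F → n P) = { 'n' }
  PREDICT(F → ',' a n) = { ',' }
For P:
  PREDICT(P → F n) = { ',', 'n' }
  PREDICT(P → n ',') = { 'n' }

Conflict found: Predict set conflict for P: { 'n' }
The grammar is NOT LL(1).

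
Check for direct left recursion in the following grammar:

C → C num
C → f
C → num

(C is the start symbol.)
Yes, C is left-recursive

C → C num: LEFT RECURSIVE (starts with C)
C → f: starts with f
C → num: starts with num

The grammar has direct left recursion on: C.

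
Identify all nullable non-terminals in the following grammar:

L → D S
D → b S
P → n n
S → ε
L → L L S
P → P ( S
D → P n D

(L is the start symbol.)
A non-terminal is nullable if it can derive ε (the empty string): either it has an ε-production, or it has a production whose right-hand side consists entirely of nullable non-terminals.

ε-productions: S → ε
So S is immediately nullable.
No further non-terminal can be added: every production for the remaining non-terminals contains a terminal or a non-nullable non-terminal.
Nullable = { 'S' }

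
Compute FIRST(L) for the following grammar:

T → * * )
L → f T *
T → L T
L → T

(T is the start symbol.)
{ '*', 'f' }

To compute FIRST(L), examine every production with L on the left-hand side, reading each right-hand side left to right until a non-nullable symbol is reached.

FIRST sets of the other non-terminals involved (by the same procedure, iterated to a fixed point):
  FIRST(T) = { '*', 'f' }

From L → f T *:
  - f is a terminal: add 'f' and stop
From L → T:
  - T is a non-terminal: add FIRST(T) \ {ε} = { '*', 'f' }
    T is not nullable, so stop

Collecting: FIRST(L) = { '*', 'f' }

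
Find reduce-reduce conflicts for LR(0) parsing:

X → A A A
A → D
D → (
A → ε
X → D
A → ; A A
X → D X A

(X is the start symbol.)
Yes — I4: [A → .] vs [A → D .]

A reduce-reduce conflict occurs when an LR(0) state has two complete items [A → α .] and [B → β .] — both call for a reduction, and with no lookahead the parser cannot choose between them.

Augment with X' → X and build the canonical LR(0) collection (I0 = CLOSURE({[X' → . X]}), then GOTO on every symbol after a dot until no new states appear). It has 13 states:
  I0: { [A → . ; A A], [A → . D], [A → .], [D → . (], [X → . A A A], [X → . D X A], [X → . D], [X' → . X] }  — shift, reduce
  I1: { [D → ( .] }  — reduce
  I2: { [A → . ; A A], [A → . D], [A → .], [A → ; . A A], [D → . (] }  — shift, reduce
  I3: { [A → . ; A A], [A → . D], [A → .], [D → . (], [X → A . A A] }  — shift, reduce
  I4: { [A → . ; A A], [A → . D], [A → .], [A → D .], [D → . (], [X → . A A A], [X → . D X A], [X → . D], [X → D . X A], [X → D .] }  — shift, 3 reduces
  I5: { [X' → X .] }  — accept
  I6: { [A → . ; A A], [A → . D], [A → .], [D → . (], [X → D X . A] }  — shift, reduce
  I7: { [X → D X A .] }  — reduce
  I8: { [A → D .] }  — reduce
  I9: { [A → . ; A A], [A → . D], [A → .], [D → . (], [X → A A . A] }  — shift, reduce
  I10: { [X → A A A .] }  — reduce
  I11: { [A → . ; A A], [A → . D], [A → .], [A → ; A . A], [D → . (] }  — shift, reduce
  I12: { [A → ; A A .] }  — reduce

I4 contains complete items [A → .], [A → D .], [X → D .] — reduce-reduce conflict.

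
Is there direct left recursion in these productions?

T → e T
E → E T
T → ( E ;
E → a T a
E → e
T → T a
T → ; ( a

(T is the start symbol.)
Yes, E, T are left-recursive

Direct left recursion occurs when N → N α for some non-terminal N (the right-hand side begins with the left-hand side itself).

T → e T: starts with e
E → E T: LEFT RECURSIVE (starts with E)
T → ( E ;: starts with '('
E → a T a: starts with a
E → e: starts with e
T → T a: LEFT RECURSIVE (starts with T)
T → ; ( a: starts with ';'

The grammar has direct left recursion on: E, T.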